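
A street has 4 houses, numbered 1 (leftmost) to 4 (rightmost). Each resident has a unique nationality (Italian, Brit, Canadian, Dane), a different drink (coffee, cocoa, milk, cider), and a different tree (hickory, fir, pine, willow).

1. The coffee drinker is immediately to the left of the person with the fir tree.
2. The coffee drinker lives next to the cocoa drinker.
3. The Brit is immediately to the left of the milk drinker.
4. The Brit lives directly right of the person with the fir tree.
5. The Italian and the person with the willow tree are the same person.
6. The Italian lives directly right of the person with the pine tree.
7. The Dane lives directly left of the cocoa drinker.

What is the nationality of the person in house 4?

Italian

Clue 4: the Brit is in house 3.
Clue 4: the person with the fir tree is in house 2.
Clue 1 places the coffee drinker in house 1.
Clue 2 places the cocoa drinker in house 2.
Clue 3: the milk drinker is in house 4.
Clue 5: the Italian is in house 4.
From clue 5, the person with the willow tree must be in house 4.
By clue 6, the person with the pine tree is in house 3.
From clue 7, the Dane must be in house 1.
The only nationality still possible for house 2 is Canadian.
The only drink still possible for house 3 is cider.
That leaves hickory as the tree for house 1.
So: house 1 = Dane/coffee/hickory, house 2 = Canadian/cocoa/fir, house 3 = Brit/cider/pine, house 4 = Italian/milk/willow.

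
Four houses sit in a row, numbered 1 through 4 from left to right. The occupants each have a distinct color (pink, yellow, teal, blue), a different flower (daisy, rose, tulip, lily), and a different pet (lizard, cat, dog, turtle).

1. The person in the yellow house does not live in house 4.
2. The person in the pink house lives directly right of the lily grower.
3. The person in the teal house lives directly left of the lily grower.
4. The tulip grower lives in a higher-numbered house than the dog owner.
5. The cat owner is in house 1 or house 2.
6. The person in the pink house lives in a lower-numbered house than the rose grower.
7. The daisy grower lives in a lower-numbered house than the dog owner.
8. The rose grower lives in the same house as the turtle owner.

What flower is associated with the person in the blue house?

rose

The only color still possible for house 4 is blue.
That leaves daisy as the flower for house 1.
Clue 2 places the person in the pink house in house 3.
From clue 2, the lily grower must be in house 2.
Clue 3: the person in the teal house is in house 1.
The rose grower is in house 4 (clue 6).
Clue 8 places the turtle owner in house 4.
House 2's color must be yellow (nothing else left).
That leaves tulip as the flower for house 3.
Clue 4: the dog owner is in house 2.
That leaves lizard as the pet for house 3.
House 1's pet must be cat (nothing else left).
So: house 1 = teal/daisy/cat, house 2 = yellow/lily/dog, house 3 = pink/tulip/lizard, house 4 = blue/rose/turtle.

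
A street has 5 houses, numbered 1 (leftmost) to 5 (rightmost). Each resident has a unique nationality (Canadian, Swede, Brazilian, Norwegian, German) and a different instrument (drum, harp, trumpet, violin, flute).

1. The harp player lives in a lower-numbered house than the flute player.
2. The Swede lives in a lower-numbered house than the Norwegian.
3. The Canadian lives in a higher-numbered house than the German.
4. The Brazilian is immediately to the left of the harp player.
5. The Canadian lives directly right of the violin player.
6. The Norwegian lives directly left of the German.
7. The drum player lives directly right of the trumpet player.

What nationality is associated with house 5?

Canadian

House 5's nationality must be Canadian (nothing else left).
The violin player is in house 4 (clue 5).
The only nationality still possible for house 4 is German.
House 1 instrument: only trumpet fits.
The Norwegian is in house 3 (clue 6).
By clue 7, the drum player is in house 2.
House 3 instrument: only harp fits.
That leaves flute as the instrument for house 5.
The Brazilian is in house 2 (clue 4).
So house 1 gets Swede for nationality.
So: house 1 = Swede/trumpet, house 2 = Brazilian/drum, house 3 = Norwegian/harp, house 4 = German/violin, house 5 = Canadian/flute.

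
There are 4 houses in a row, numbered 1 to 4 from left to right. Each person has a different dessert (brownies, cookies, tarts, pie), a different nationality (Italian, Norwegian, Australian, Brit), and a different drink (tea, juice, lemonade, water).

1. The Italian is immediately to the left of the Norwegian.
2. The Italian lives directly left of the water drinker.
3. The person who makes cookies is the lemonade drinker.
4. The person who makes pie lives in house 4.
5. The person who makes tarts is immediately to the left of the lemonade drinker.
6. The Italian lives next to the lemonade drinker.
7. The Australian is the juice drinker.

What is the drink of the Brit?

lemonade

From clue 4, the person who makes pie must be in house 4.
The person who makes cookies is narrowed to house 2 or 3; consider each.
Placing it in house 3 leads to a contradiction, so it's in house 2.
Clue 3 places the lemonade drinker in house 2.
Clue 5: the person who makes tarts is in house 1.
House 3's dessert must be brownies (nothing else left).
The Italian is in house 3 (clue 2).
Clue 2 places the water drinker in house 4.
From clue 1, the Norwegian must be in house 4.
The Australian is in house 1 (clue 7).
The juice drinker is in house 1 (clue 7).
The only nationality still possible for house 2 is Brit.
So house 3 gets tea for drink.
So: house 1 = tarts/Australian/juice, house 2 = cookies/Brit/lemonade, house 3 = brownies/Italian/tea, house 4 = pie/Norwegian/water.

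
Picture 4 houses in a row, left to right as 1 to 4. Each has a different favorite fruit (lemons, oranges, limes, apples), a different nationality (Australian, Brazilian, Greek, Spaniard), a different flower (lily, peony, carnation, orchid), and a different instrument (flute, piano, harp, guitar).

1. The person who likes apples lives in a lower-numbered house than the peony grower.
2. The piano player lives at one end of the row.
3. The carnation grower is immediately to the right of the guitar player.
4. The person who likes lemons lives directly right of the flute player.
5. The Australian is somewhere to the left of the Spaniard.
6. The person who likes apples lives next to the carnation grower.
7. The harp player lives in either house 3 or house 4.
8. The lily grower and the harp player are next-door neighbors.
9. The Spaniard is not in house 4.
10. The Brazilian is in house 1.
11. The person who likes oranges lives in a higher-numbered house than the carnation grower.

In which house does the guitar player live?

Clue 10: the Brazilian is in house 1.
The only nationality still possible for house 4 is Greek.
House 1's flower must be orchid (nothing else left).
Clue 5 places the Australian in house 2.
From clue 5, the Spaniard must be in house 3.
The person who likes oranges is narrowed to house 3 or 4; consider each.
Placing it in house 3 leads to a contradiction, so it's in house 4.
So house 3 gets harp for instrument.
So house 4 gets piano for instrument.
The person who likes lemons is narrowed to house 2 or 3; consider each.
Placing it in house 2 leads to a contradiction, so it's in house 3.
From clue 4, the flute player must be in house 2.
That leaves guitar as the instrument for house 1.
Clue 3 places the carnation grower in house 2.
Clue 6: the person who likes apples is in house 1.
The only favorite fruit still possible for house 2 is limes.
That leaves peony as the flower for house 3.
So house 4 gets lily for flower.
So: house 1 = apples/Brazilian/orchid/guitar, house 2 = limes/Australian/carnation/flute, house 3 = lemons/Spaniard/peony/harp, house 4 = oranges/Greek/lily/piano.

1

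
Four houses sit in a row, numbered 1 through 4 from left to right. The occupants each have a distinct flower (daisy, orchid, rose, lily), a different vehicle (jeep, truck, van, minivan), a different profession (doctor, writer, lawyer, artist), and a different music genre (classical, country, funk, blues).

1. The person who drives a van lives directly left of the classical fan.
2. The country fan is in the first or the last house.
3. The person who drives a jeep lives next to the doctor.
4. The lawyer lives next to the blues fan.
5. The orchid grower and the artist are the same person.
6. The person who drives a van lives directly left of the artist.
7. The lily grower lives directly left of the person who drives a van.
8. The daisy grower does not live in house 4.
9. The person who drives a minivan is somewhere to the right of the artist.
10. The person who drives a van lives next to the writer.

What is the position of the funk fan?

2

Clue 6 places the person who drives a van in house 2.
Clue 6 places the artist in house 3.
Clue 7: the lily grower is in house 1.
From clue 9, the person who drives a minivan must be in house 4.
House 4 flower: only rose fits.
The classical fan is in house 3 (clue 1).
From clue 5, the orchid grower must be in house 3.
That leaves daisy as the flower for house 2.
House 1 profession: only writer fits.
The lawyer is in house 2 (clue 4).
By clue 4, the blues fan is in house 1.
That leaves doctor as the profession for house 4.
The only music genre still possible for house 2 is funk.
The only music genre still possible for house 4 is country.
From clue 3, the person who drives a jeep must be in house 3.
The only vehicle still possible for house 1 is truck.
So: house 1 = lily/truck/writer/blues, house 2 = daisy/van/lawyer/funk, house 3 = orchid/jeep/artist/classical, house 4 = rose/minivan/doctor/country.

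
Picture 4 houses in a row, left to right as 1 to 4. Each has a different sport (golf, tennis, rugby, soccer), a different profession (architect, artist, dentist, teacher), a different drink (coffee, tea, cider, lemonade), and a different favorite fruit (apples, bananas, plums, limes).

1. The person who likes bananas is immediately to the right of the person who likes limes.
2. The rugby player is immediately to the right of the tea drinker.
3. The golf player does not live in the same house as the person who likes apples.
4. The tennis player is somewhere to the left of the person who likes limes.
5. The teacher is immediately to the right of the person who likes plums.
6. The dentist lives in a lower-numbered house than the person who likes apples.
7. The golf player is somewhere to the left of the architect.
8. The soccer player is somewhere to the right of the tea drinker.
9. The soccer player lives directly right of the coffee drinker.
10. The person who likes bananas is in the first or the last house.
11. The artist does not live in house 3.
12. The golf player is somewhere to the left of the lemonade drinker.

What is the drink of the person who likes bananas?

By clue 10, the person who likes bananas is in house 4.
That leaves plums as the favorite fruit for house 1.
By clue 1, the person who likes limes is in house 3.
From clue 5, the teacher must be in house 2.
So house 3 gets architect for profession.
House 4 profession: only artist fits.
House 2's favorite fruit must be apples (nothing else left).
The golf player is in house 1 (clue 7).
The only sport still possible for house 2 is tennis.
That leaves dentist as the profession for house 1.
House 1 drink: only cider fits.
So house 4 gets lemonade for drink.
The rugby player is narrowed to house 3 or 4; consider each.
Placing it in house 4 leads to a contradiction, so it's in house 3.
Clue 2: the tea drinker is in house 2.
House 4 sport: only soccer fits.
House 3 drink: only coffee fits.
So: house 1 = golf/dentist/cider/plums, house 2 = tennis/teacher/tea/apples, house 3 = rugby/architect/coffee/limes, house 4 = soccer/artist/lemonade/bananas.

lemonade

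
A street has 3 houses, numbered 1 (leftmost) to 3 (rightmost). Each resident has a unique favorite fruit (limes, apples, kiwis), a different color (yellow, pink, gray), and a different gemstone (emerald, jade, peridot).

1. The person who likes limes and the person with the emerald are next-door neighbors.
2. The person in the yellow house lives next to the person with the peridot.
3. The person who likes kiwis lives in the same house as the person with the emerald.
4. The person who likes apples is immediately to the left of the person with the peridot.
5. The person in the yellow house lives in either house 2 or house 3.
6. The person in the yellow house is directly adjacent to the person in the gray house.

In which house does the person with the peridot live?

2

The person who likes apples is narrowed to house 1 or 2; consider each.
Placing it in house 2 leads to a contradiction, so it's in house 1.
Clue 4: the person with the peridot is in house 2.
From clue 1, the person who likes limes must be in house 2.
Clue 2 places the person in the yellow house in house 3.
From clue 3, the person who likes kiwis must be in house 3.
The person with the emerald is in house 3 (clue 3).
The person in the gray house is in house 2 (clue 6).
So house 1 gets pink for color.
The only gemstone still possible for house 1 is jade.
So: house 1 = apples/pink/jade, house 2 = limes/gray/peridot, house 3 = kiwis/yellow/emerald.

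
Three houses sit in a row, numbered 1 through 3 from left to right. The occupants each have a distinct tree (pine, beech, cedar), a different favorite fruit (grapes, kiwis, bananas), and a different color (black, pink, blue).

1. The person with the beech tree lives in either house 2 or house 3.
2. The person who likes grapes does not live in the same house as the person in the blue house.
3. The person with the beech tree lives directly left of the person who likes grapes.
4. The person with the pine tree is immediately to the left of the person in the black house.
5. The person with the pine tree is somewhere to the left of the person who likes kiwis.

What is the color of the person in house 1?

blue

The person with the beech tree is in house 2 (clue 3).
The person who likes grapes is in house 3 (clue 3).
House 3 tree: only cedar fits.
House 1's favorite fruit must be bananas (nothing else left).
House 2's favorite fruit must be kiwis (nothing else left).
By clue 4, the person in the black house is in house 2.
The only tree still possible for house 1 is pine.
That leaves blue as the color for house 1.
So house 3 gets pink for color.
So: house 1 = pine/bananas/blue, house 2 = beech/kiwis/black, house 3 = cedar/grapes/pink.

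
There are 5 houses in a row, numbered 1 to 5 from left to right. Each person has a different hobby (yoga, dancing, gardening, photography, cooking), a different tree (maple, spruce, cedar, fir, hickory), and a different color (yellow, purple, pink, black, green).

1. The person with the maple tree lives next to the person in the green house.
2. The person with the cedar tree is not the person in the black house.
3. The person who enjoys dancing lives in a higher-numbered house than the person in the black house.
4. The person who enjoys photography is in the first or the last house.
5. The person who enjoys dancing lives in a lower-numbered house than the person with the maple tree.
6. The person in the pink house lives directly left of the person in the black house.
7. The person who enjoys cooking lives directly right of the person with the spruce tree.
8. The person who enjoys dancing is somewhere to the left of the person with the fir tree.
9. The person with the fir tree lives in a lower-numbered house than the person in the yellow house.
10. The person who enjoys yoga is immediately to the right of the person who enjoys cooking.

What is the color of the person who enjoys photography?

Clue 8: the person who enjoys dancing is in house 3.
The person with the fir tree is in house 4 (clue 8).
The person in the yellow house is in house 5 (clue 9).
Clue 1 places the person in the green house in house 4.
By clue 3, the person in the black house is in house 2.
From clue 6, the person in the pink house must be in house 1.
By clue 10, the person who enjoys yoga is in house 5.
Clue 10: the person who enjoys cooking is in house 4.
House 1's hobby must be photography (nothing else left).
So house 2 gets gardening for hobby.
House 5 tree: only maple fits.
That leaves purple as the color for house 3.
The person with the spruce tree is in house 3 (clue 7).
So house 1 gets cedar for tree.
So house 2 gets hickory for tree.
So: house 1 = photography/cedar/pink, house 2 = gardening/hickory/black, house 3 = dancing/spruce/purple, house 4 = cooking/fir/green, house 5 = yoga/maple/yellow.

pink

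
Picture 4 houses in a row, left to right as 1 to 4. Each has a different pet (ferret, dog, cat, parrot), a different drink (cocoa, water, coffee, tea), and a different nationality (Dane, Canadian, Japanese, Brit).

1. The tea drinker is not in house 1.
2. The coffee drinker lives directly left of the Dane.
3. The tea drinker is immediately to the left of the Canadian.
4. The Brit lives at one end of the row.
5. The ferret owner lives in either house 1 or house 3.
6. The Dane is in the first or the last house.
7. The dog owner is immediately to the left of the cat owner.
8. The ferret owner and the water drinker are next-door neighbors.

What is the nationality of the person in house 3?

Clue 6 places the Dane in house 4.
House 1 nationality: only Brit fits.
House 2 nationality: only Japanese fits.
The only nationality still possible for house 3 is Canadian.
From clue 2, the coffee drinker must be in house 3.
The tea drinker is in house 2 (clue 3).
That leaves cocoa as the drink for house 1.
That leaves water as the drink for house 4.
Clue 8: the ferret owner is in house 3.
By clue 7, the dog owner is in house 1.
Clue 7: the cat owner is in house 2.
So house 4 gets parrot for pet.
So: house 1 = dog/cocoa/Brit, house 2 = cat/tea/Japanese, house 3 = ferret/coffee/Canadian, house 4 = parrot/water/Dane.

Canadian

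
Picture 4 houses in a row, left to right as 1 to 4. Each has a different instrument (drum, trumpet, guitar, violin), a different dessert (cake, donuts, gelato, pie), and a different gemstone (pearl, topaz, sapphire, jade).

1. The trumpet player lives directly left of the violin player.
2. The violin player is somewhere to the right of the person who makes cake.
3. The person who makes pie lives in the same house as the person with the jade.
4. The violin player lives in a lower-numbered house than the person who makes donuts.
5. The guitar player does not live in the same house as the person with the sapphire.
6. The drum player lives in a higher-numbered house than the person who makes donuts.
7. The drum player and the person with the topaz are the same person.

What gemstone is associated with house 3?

By clue 6, the drum player is in house 4.
Clue 6: the person who makes donuts is in house 3.
Clue 7 places the person with the topaz in house 4.
From clue 4, the violin player must be in house 2.
House 3's instrument must be guitar (nothing else left).
That leaves gelato as the dessert for house 4.
By clue 2, the person who makes cake is in house 1.
So house 1 gets trumpet for instrument.
So house 2 gets pie for dessert.
That leaves pearl as the gemstone for house 3.
Clue 3: the person with the jade is in house 2.
House 1 gemstone: only sapphire fits.
So: house 1 = trumpet/cake/sapphire, house 2 = violin/pie/jade, house 3 = guitar/donuts/pearl, house 4 = drum/gelato/topaz.

pearl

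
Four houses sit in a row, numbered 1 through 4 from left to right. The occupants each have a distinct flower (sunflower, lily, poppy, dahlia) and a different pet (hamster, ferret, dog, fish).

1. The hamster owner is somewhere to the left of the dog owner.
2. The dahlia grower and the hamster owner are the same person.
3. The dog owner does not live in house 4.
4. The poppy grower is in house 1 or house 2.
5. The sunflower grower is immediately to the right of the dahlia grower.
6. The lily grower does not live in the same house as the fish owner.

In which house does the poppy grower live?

So house 4 gets lily for flower.
The only flower still possible for house 3 is sunflower.
House 4 pet: only ferret fits.
Clue 5 places the dahlia grower in house 2.
House 1's flower must be poppy (nothing else left).
Clue 2: the hamster owner is in house 2.
House 1 pet: only fish fits.
The only pet still possible for house 3 is dog.
So: house 1 = poppy/fish, house 2 = dahlia/hamster, house 3 = sunflower/dog, house 4 = lily/ferret.

1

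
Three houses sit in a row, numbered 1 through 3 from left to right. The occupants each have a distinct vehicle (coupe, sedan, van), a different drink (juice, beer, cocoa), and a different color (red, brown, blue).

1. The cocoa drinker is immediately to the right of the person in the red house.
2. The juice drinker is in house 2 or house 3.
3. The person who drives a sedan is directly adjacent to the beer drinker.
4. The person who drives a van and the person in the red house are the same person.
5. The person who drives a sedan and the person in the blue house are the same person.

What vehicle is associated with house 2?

sedan

House 1 drink: only beer fits.
From clue 3, the person who drives a sedan must be in house 2.
By clue 5, the person in the blue house is in house 2.
House 1's vehicle must be van (nothing else left).
That leaves coupe as the vehicle for house 3.
So house 3 gets brown for color.
By clue 1, the cocoa drinker is in house 2.
The only drink still possible for house 3 is juice.
House 1 color: only red fits.
So: house 1 = van/beer/red, house 2 = sedan/cocoa/blue, house 3 = coupe/juice/brown.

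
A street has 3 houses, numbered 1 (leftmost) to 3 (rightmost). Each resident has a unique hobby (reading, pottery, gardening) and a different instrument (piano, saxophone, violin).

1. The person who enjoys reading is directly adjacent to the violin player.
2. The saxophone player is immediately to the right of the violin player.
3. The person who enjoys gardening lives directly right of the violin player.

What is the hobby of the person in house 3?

The person who enjoys gardening is narrowed to house 2 or 3; consider each.
Placing it in house 2 leads to a contradiction, so it's in house 3.
Clue 3: the violin player is in house 2.
The only instrument still possible for house 1 is piano.
So house 3 gets saxophone for instrument.
Clue 1 places the person who enjoys reading in house 1.
House 2's hobby must be pottery (nothing else left).
So: house 1 = reading/piano, house 2 = pottery/violin, house 3 = gardening/saxophone.

gardening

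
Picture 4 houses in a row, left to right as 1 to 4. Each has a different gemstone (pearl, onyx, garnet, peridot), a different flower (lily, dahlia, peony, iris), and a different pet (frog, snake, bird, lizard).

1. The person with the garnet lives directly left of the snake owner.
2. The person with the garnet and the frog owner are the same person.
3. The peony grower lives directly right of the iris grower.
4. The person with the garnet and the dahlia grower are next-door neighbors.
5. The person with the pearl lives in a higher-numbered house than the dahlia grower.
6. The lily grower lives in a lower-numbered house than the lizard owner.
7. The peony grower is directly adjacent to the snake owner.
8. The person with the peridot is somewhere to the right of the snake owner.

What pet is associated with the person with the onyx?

bird

That leaves peony as the flower for house 4.
Clue 3 places the iris grower in house 3.
Clue 7: the snake owner is in house 3.
From clue 8, the person with the peridot must be in house 4.
Clue 1: the person with the garnet is in house 2.
Clue 2 places the frog owner in house 2.
Clue 4: the dahlia grower is in house 1.
House 1 gemstone: only onyx fits.
So house 3 gets pearl for gemstone.
House 2's flower must be lily (nothing else left).
House 1 pet: only bird fits.
The only pet still possible for house 4 is lizard.
So: house 1 = onyx/dahlia/bird, house 2 = garnet/lily/frog, house 3 = pearl/iris/snake, house 4 = peridot/peony/lizard.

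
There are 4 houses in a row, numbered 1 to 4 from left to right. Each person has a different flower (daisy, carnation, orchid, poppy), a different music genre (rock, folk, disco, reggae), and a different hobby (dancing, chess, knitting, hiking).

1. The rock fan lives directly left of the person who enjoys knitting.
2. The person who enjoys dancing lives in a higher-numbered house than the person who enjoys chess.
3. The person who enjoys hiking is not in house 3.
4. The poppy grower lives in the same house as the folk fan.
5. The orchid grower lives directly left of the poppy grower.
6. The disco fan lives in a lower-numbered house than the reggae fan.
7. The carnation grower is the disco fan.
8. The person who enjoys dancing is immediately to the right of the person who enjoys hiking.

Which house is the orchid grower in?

3

So house 4 gets knitting for hobby.
By clue 1, the rock fan is in house 3.
House 1 music genre: only disco fits.
House 3's hobby must be dancing (nothing else left).
Clue 7: the carnation grower is in house 1.
By clue 8, the person who enjoys hiking is in house 2.
House 3's flower must be orchid (nothing else left).
The only hobby still possible for house 1 is chess.
The poppy grower is in house 4 (clue 5).
So house 2 gets daisy for flower.
Clue 4 places the folk fan in house 4.
That leaves reggae as the music genre for house 2.
So: house 1 = carnation/disco/chess, house 2 = daisy/reggae/hiking, house 3 = orchid/rock/dancing, house 4 = poppy/folk/knitting.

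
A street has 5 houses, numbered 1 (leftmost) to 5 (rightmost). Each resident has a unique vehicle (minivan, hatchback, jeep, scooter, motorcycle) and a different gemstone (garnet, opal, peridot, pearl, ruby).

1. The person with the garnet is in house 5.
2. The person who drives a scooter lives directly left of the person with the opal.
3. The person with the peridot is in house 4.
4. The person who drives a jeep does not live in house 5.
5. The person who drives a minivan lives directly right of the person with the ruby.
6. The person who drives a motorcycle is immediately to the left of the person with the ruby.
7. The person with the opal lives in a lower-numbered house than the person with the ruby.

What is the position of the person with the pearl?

1

From clue 1, the person with the garnet must be in house 5.
By clue 3, the person with the peridot is in house 4.
The only gemstone still possible for house 1 is pearl.
House 2 gemstone: only opal fits.
So house 3 gets ruby for gemstone.
The person who drives a scooter is in house 1 (clue 2).
Clue 5: the person who drives a minivan is in house 4.
Clue 6: the person who drives a motorcycle is in house 2.
So house 5 gets hatchback for vehicle.
House 3's vehicle must be jeep (nothing else left).
So: house 1 = scooter/pearl, house 2 = motorcycle/opal, house 3 = jeep/ruby, house 4 = minivan/peridot, house 5 = hatchback/garnet.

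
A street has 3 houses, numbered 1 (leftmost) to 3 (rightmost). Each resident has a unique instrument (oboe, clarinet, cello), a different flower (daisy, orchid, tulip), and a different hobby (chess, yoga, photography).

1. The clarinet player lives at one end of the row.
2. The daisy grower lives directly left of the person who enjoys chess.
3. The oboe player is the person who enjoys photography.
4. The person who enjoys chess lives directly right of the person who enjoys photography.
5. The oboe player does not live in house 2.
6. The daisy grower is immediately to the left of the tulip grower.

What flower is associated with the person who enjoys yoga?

orchid

So house 2 gets cello for instrument.
From clue 3, the oboe player must be in house 1.
Clue 3 places the person who enjoys photography in house 1.
From clue 4, the person who enjoys chess must be in house 2.
House 3 instrument: only clarinet fits.
So house 3 gets yoga for hobby.
Clue 2: the daisy grower is in house 1.
The tulip grower is in house 2 (clue 6).
That leaves orchid as the flower for house 3.
So: house 1 = oboe/daisy/photography, house 2 = cello/tulip/chess, house 3 = clarinet/orchid/yoga.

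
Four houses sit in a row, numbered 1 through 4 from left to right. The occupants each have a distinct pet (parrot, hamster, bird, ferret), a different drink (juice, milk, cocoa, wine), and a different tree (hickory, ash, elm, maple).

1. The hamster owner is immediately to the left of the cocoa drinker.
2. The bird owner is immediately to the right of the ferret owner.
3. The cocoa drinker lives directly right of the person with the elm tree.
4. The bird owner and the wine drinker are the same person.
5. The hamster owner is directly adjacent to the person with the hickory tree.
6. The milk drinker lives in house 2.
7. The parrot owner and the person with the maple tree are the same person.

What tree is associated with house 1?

maple

Clue 6: the milk drinker is in house 2.
So house 1 gets juice for drink.
House 1 pet: only parrot fits.
House 4's pet must be bird (nothing else left).
Clue 2: the ferret owner is in house 3.
The wine drinker is in house 4 (clue 4).
Clue 7 places the person with the maple tree in house 1.
House 2 pet: only hamster fits.
House 3's drink must be cocoa (nothing else left).
From clue 3, the person with the elm tree must be in house 2.
By clue 5, the person with the hickory tree is in house 3.
House 4 tree: only ash fits.
So: house 1 = parrot/juice/maple, house 2 = hamster/milk/elm, house 3 = ferret/cocoa/hickory, house 4 = bird/wine/ash.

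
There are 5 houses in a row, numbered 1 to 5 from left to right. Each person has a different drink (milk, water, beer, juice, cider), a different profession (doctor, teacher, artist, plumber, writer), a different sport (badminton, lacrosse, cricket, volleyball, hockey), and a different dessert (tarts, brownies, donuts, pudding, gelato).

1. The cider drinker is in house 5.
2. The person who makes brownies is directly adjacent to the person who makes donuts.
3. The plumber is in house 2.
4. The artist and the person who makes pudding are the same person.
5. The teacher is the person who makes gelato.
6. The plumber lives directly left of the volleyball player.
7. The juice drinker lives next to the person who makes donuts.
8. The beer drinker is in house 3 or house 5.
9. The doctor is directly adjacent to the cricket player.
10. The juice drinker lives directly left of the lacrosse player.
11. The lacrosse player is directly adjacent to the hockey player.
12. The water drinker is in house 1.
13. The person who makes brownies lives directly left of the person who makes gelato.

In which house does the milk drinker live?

2

By clue 1, the cider drinker is in house 5.
From clue 3, the plumber must be in house 2.
From clue 6, the volleyball player must be in house 3.
Clue 12 places the water drinker in house 1.
That leaves milk as the drink for house 2.
So house 3 gets beer for drink.
The only drink still possible for house 4 is juice.
The only sport still possible for house 1 is badminton.
That leaves cricket as the sport for house 2.
Clue 10: the lacrosse player is in house 5.
The hockey player is in house 4 (clue 11).
The doctor is narrowed to house 1 or 3; consider each.
Placing it in house 1 leads to a contradiction, so it's in house 3.
House 5 profession: only teacher fits.
The person who makes gelato is in house 5 (clue 5).
The person who makes brownies is in house 4 (clue 13).
House 1 dessert: only pudding fits.
House 2's dessert must be tarts (nothing else left).
That leaves donuts as the dessert for house 3.
From clue 4, the artist must be in house 1.
That leaves writer as the profession for house 4.
So: house 1 = water/artist/badminton/pudding, house 2 = milk/plumber/cricket/tarts, house 3 = beer/doctor/volleyball/donuts, house 4 = juice/writer/hockey/brownies, house 5 = cider/teacher/lacrosse/gelato.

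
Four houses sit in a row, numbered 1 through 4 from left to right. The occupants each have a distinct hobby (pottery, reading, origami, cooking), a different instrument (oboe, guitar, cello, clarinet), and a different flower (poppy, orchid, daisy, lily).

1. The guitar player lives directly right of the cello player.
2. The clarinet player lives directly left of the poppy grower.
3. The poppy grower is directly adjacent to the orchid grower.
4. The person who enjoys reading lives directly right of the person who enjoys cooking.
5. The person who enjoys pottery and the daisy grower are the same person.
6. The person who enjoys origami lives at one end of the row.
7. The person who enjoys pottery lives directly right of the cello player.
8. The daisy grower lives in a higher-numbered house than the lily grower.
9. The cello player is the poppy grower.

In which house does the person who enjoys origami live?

The person who enjoys origami is narrowed to house 1 or 4; consider each.
Placing it in house 4 leads to a contradiction, so it's in house 1.
So house 2 gets cooking for hobby.
The person who enjoys reading is in house 3 (clue 4).
So house 4 gets pottery for hobby.
From clue 5, the daisy grower must be in house 4.
From clue 7, the cello player must be in house 3.
By clue 9, the poppy grower is in house 3.
The clarinet player is in house 2 (clue 2).
Clue 3: the orchid grower is in house 2.
House 1 instrument: only oboe fits.
The only instrument still possible for house 4 is guitar.
The only flower still possible for house 1 is lily.
So: house 1 = origami/oboe/lily, house 2 = cooking/clarinet/orchid, house 3 = reading/cello/poppy, house 4 = pottery/guitar/daisy.

1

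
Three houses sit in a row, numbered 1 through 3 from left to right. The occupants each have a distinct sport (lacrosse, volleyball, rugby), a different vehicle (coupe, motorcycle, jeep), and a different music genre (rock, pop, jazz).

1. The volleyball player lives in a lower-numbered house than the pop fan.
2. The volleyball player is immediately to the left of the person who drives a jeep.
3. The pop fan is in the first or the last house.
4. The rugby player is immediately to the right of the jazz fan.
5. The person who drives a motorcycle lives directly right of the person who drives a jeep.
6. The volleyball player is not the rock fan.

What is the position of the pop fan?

The pop fan is in house 3 (clue 3).
Clue 5 places the person who drives a motorcycle in house 3.
Clue 5: the person who drives a jeep is in house 2.
So house 1 gets coupe for vehicle.
Clue 2: the volleyball player is in house 1.
From clue 6, the rock fan must be in house 2.
The only music genre still possible for house 1 is jazz.
Clue 4 places the rugby player in house 2.
House 3 sport: only lacrosse fits.
So: house 1 = volleyball/coupe/jazz, house 2 = rugby/jeep/rock, house 3 = lacrosse/motorcycle/pop.

3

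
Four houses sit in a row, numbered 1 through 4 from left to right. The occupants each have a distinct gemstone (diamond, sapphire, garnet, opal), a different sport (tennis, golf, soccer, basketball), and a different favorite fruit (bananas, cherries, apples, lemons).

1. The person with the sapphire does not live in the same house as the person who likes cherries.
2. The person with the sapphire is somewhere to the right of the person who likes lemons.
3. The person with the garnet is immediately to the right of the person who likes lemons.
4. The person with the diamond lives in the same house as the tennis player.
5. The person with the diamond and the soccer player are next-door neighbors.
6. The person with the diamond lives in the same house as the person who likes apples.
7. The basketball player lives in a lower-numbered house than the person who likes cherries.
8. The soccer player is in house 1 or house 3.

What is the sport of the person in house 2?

House 1 gemstone: only opal fits.
The person with the diamond is narrowed to house 2 or 4; consider each.
Placing it in house 2 leads to a contradiction, so it's in house 4.
Clue 4 places the tennis player in house 4.
The soccer player is in house 3 (clue 5).
From clue 6, the person who likes apples must be in house 4.
The person with the garnet is narrowed to house 2 or 3; consider each.
Placing it in house 3 leads to a contradiction, so it's in house 2.
From clue 3, the person who likes lemons must be in house 1.
House 3 gemstone: only sapphire fits.
By clue 1, the person who likes cherries is in house 2.
From clue 7, the basketball player must be in house 1.
House 2 sport: only golf fits.
The only favorite fruit still possible for house 3 is bananas.
So: house 1 = opal/basketball/lemons, house 2 = garnet/golf/cherries, house 3 = sapphire/soccer/bananas, house 4 = diamond/tennis/apples.

golf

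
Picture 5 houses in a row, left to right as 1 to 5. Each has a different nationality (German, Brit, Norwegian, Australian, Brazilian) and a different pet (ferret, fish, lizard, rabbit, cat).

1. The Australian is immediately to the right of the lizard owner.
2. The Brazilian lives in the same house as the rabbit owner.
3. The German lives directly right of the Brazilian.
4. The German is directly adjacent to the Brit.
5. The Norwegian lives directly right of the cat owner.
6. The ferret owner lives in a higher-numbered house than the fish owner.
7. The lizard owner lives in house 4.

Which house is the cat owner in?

3

Clue 7 places the lizard owner in house 4.
By clue 1, the Australian is in house 5.
So house 5 gets ferret for pet.
The Brazilian is narrowed to house 1 or 2 or 3; consider each.
Placing it in house 2 and house 3 leads to a contradiction, so it's in house 1.
Clue 2: the rabbit owner is in house 1.
By clue 3, the German is in house 2.
So house 4 gets Norwegian for nationality.
The cat owner is in house 3 (clue 5).
The only nationality still possible for house 3 is Brit.
House 2 pet: only fish fits.
So: house 1 = Brazilian/rabbit, house 2 = German/fish, house 3 = Brit/cat, house 4 = Norwegian/lizard, house 5 = Australian/ferret.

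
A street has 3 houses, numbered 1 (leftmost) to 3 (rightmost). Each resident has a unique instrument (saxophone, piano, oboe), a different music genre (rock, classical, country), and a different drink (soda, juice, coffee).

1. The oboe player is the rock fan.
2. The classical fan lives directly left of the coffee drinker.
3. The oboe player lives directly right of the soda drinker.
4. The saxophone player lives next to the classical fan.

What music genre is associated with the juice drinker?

The oboe player is narrowed to house 2 or 3; consider each.
Placing it in house 2 leads to a contradiction, so it's in house 3.
The rock fan is in house 3 (clue 1).
Clue 3: the soda drinker is in house 2.
House 1's drink must be juice (nothing else left).
That leaves coffee as the drink for house 3.
Clue 2 places the classical fan in house 2.
Clue 4: the saxophone player is in house 1.
That leaves piano as the instrument for house 2.
That leaves country as the music genre for house 1.
So: house 1 = saxophone/country/juice, house 2 = piano/classical/soda, house 3 = oboe/rock/coffee.

country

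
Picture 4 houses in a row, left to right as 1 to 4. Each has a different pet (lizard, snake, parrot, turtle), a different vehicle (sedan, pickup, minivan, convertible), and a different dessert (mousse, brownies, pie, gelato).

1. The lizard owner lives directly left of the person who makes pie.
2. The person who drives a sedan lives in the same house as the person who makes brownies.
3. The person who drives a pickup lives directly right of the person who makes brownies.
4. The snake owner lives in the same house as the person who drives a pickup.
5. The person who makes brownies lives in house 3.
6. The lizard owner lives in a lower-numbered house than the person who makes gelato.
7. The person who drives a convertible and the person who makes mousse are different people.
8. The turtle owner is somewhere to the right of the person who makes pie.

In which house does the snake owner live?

4

By clue 5, the person who makes brownies is in house 3.
House 1 dessert: only mousse fits.
House 2 dessert: only pie fits.
House 4 dessert: only gelato fits.
The lizard owner is in house 1 (clue 1).
From clue 2, the person who drives a sedan must be in house 3.
Clue 3: the person who drives a pickup is in house 4.
The snake owner is in house 4 (clue 4).
House 2 pet: only parrot fits.
So house 3 gets turtle for pet.
House 1's vehicle must be minivan (nothing else left).
The only vehicle still possible for house 2 is convertible.
So: house 1 = lizard/minivan/mousse, house 2 = parrot/convertible/pie, house 3 = turtle/sedan/brownies, house 4 = snake/pickup/gelato.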